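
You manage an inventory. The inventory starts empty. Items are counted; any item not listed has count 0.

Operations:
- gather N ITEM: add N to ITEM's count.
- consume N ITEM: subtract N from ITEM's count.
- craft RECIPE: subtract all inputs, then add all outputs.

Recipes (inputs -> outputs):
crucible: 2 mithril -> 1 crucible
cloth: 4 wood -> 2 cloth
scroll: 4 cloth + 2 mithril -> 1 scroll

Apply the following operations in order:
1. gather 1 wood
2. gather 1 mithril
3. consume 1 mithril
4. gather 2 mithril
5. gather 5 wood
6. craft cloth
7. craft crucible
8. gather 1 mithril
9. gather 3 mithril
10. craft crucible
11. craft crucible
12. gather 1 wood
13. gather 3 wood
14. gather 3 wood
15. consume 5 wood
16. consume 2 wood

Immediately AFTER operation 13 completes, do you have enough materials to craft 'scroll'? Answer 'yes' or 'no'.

After 1 (gather 1 wood): wood=1
After 2 (gather 1 mithril): mithril=1 wood=1
After 3 (consume 1 mithril): wood=1
After 4 (gather 2 mithril): mithril=2 wood=1
After 5 (gather 5 wood): mithril=2 wood=6
After 6 (craft cloth): cloth=2 mithril=2 wood=2
After 7 (craft crucible): cloth=2 crucible=1 wood=2
After 8 (gather 1 mithril): cloth=2 crucible=1 mithril=1 wood=2
After 9 (gather 3 mithril): cloth=2 crucible=1 mithril=4 wood=2
After 10 (craft crucible): cloth=2 crucible=2 mithril=2 wood=2
After 11 (craft crucible): cloth=2 crucible=3 wood=2
After 12 (gather 1 wood): cloth=2 crucible=3 wood=3
After 13 (gather 3 wood): cloth=2 crucible=3 wood=6

Answer: no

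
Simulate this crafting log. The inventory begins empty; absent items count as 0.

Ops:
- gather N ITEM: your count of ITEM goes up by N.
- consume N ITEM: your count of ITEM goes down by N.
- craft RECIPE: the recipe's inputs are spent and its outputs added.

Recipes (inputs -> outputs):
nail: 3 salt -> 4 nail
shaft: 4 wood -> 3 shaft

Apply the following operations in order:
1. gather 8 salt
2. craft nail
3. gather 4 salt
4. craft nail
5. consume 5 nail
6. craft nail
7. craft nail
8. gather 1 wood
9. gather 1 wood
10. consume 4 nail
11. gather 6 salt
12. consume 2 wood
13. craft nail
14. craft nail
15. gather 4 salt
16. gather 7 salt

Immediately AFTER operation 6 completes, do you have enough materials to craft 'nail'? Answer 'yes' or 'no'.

After 1 (gather 8 salt): salt=8
After 2 (craft nail): nail=4 salt=5
After 3 (gather 4 salt): nail=4 salt=9
After 4 (craft nail): nail=8 salt=6
After 5 (consume 5 nail): nail=3 salt=6
After 6 (craft nail): nail=7 salt=3

Answer: yes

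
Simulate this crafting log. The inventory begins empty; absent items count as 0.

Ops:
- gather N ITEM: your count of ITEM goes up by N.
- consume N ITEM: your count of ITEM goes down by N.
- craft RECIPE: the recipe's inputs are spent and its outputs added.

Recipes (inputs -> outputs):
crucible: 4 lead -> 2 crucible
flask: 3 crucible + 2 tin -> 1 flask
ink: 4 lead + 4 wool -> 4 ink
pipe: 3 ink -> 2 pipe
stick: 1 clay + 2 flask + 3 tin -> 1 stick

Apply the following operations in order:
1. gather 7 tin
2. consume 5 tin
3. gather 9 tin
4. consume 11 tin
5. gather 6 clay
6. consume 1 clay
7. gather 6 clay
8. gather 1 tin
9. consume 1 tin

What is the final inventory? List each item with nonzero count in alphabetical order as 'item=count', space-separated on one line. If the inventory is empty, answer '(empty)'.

After 1 (gather 7 tin): tin=7
After 2 (consume 5 tin): tin=2
After 3 (gather 9 tin): tin=11
After 4 (consume 11 tin): (empty)
After 5 (gather 6 clay): clay=6
After 6 (consume 1 clay): clay=5
After 7 (gather 6 clay): clay=11
After 8 (gather 1 tin): clay=11 tin=1
After 9 (consume 1 tin): clay=11

Answer: clay=11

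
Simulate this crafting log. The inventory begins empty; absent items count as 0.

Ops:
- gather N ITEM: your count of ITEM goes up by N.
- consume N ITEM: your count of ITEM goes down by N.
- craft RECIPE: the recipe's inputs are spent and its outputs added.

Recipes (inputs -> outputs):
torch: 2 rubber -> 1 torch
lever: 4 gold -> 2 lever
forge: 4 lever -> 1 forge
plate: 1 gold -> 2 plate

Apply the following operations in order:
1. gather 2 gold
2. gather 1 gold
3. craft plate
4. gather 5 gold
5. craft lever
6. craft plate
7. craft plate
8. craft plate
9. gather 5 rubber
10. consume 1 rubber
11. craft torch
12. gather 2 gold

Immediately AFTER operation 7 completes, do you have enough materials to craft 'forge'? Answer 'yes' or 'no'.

After 1 (gather 2 gold): gold=2
After 2 (gather 1 gold): gold=3
After 3 (craft plate): gold=2 plate=2
After 4 (gather 5 gold): gold=7 plate=2
After 5 (craft lever): gold=3 lever=2 plate=2
After 6 (craft plate): gold=2 lever=2 plate=4
After 7 (craft plate): gold=1 lever=2 plate=6

Answer: no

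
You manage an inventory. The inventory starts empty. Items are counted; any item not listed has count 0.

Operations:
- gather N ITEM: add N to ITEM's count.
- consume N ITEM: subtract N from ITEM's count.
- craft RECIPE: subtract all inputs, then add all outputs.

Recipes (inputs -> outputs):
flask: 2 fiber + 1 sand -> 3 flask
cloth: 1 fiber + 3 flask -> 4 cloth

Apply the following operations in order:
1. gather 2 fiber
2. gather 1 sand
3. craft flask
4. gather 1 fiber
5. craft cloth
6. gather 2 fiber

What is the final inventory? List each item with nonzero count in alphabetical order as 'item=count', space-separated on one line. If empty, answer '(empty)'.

After 1 (gather 2 fiber): fiber=2
After 2 (gather 1 sand): fiber=2 sand=1
After 3 (craft flask): flask=3
After 4 (gather 1 fiber): fiber=1 flask=3
After 5 (craft cloth): cloth=4
After 6 (gather 2 fiber): cloth=4 fiber=2

Answer: cloth=4 fiber=2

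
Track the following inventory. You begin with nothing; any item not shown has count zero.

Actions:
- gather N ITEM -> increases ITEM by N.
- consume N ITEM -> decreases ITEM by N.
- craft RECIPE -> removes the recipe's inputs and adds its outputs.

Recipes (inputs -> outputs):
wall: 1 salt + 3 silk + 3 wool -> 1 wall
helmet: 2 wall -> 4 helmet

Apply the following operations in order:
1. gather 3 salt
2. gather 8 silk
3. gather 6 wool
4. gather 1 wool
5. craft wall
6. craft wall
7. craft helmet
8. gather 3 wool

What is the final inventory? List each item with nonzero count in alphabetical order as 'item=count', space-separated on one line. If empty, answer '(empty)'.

After 1 (gather 3 salt): salt=3
After 2 (gather 8 silk): salt=3 silk=8
After 3 (gather 6 wool): salt=3 silk=8 wool=6
After 4 (gather 1 wool): salt=3 silk=8 wool=7
After 5 (craft wall): salt=2 silk=5 wall=1 wool=4
After 6 (craft wall): salt=1 silk=2 wall=2 wool=1
After 7 (craft helmet): helmet=4 salt=1 silk=2 wool=1
After 8 (gather 3 wool): helmet=4 salt=1 silk=2 wool=4

Answer: helmet=4 salt=1 silk=2 wool=4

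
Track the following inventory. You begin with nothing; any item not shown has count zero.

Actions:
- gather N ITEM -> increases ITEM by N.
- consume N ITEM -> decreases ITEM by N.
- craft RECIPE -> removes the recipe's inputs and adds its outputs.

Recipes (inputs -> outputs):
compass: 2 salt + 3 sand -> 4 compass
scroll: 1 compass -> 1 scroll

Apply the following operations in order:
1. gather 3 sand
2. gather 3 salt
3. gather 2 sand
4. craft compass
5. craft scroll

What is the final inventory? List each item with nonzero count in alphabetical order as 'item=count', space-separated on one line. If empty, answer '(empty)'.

Answer: compass=3 salt=1 sand=2 scroll=1

Derivation:
After 1 (gather 3 sand): sand=3
After 2 (gather 3 salt): salt=3 sand=3
After 3 (gather 2 sand): salt=3 sand=5
After 4 (craft compass): compass=4 salt=1 sand=2
After 5 (craft scroll): compass=3 salt=1 sand=2 scroll=1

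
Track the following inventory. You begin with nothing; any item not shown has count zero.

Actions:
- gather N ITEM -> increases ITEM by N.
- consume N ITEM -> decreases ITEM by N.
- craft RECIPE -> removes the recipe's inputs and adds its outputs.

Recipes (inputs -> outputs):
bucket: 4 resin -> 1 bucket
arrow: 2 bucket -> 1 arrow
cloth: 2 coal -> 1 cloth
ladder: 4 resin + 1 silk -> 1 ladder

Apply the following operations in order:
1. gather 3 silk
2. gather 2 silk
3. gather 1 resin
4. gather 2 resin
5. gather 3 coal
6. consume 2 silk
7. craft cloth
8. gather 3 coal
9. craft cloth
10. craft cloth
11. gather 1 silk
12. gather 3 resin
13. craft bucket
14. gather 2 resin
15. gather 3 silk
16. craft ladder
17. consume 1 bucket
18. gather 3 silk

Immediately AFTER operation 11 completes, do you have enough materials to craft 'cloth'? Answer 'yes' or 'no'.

Answer: no

Derivation:
After 1 (gather 3 silk): silk=3
After 2 (gather 2 silk): silk=5
After 3 (gather 1 resin): resin=1 silk=5
After 4 (gather 2 resin): resin=3 silk=5
After 5 (gather 3 coal): coal=3 resin=3 silk=5
After 6 (consume 2 silk): coal=3 resin=3 silk=3
After 7 (craft cloth): cloth=1 coal=1 resin=3 silk=3
After 8 (gather 3 coal): cloth=1 coal=4 resin=3 silk=3
After 9 (craft cloth): cloth=2 coal=2 resin=3 silk=3
After 10 (craft cloth): cloth=3 resin=3 silk=3
After 11 (gather 1 silk): cloth=3 resin=3 silk=4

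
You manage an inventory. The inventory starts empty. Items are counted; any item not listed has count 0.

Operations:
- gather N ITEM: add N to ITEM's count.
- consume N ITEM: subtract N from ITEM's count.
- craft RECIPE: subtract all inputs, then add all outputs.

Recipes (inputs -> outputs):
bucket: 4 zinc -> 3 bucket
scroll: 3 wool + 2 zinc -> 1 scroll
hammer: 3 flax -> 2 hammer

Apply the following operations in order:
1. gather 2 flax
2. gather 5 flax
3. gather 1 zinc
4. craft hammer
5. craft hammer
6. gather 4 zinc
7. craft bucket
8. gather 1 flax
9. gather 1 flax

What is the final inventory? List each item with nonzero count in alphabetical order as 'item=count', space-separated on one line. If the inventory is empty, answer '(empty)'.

After 1 (gather 2 flax): flax=2
After 2 (gather 5 flax): flax=7
After 3 (gather 1 zinc): flax=7 zinc=1
After 4 (craft hammer): flax=4 hammer=2 zinc=1
After 5 (craft hammer): flax=1 hammer=4 zinc=1
After 6 (gather 4 zinc): flax=1 hammer=4 zinc=5
After 7 (craft bucket): bucket=3 flax=1 hammer=4 zinc=1
After 8 (gather 1 flax): bucket=3 flax=2 hammer=4 zinc=1
After 9 (gather 1 flax): bucket=3 flax=3 hammer=4 zinc=1

Answer: bucket=3 flax=3 hammer=4 zinc=1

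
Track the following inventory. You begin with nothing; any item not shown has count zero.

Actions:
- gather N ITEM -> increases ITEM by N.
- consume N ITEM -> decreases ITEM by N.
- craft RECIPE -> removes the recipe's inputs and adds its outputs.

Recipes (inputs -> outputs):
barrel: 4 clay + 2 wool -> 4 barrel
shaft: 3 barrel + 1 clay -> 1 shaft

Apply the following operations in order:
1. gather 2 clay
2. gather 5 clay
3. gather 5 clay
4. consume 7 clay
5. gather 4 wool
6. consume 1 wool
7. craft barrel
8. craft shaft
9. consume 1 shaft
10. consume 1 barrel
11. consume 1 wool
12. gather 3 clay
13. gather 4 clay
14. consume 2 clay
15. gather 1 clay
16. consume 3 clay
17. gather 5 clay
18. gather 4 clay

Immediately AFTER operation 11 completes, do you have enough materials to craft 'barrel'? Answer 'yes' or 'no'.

After 1 (gather 2 clay): clay=2
After 2 (gather 5 clay): clay=7
After 3 (gather 5 clay): clay=12
After 4 (consume 7 clay): clay=5
After 5 (gather 4 wool): clay=5 wool=4
After 6 (consume 1 wool): clay=5 wool=3
After 7 (craft barrel): barrel=4 clay=1 wool=1
After 8 (craft shaft): barrel=1 shaft=1 wool=1
After 9 (consume 1 shaft): barrel=1 wool=1
After 10 (consume 1 barrel): wool=1
After 11 (consume 1 wool): (empty)

Answer: no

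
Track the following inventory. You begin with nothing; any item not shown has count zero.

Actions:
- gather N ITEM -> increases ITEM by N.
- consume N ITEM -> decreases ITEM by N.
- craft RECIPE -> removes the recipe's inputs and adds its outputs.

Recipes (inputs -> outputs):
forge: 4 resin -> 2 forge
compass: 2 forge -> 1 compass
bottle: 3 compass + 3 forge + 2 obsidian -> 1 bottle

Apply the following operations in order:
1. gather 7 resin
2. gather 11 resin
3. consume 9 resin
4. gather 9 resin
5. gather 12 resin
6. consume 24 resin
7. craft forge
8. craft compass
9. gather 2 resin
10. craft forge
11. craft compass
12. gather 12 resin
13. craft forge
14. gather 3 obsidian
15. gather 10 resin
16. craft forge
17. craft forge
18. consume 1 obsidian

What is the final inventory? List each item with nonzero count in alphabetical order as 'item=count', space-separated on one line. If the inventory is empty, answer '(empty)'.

Answer: compass=2 forge=6 obsidian=2 resin=10

Derivation:
After 1 (gather 7 resin): resin=7
After 2 (gather 11 resin): resin=18
After 3 (consume 9 resin): resin=9
After 4 (gather 9 resin): resin=18
After 5 (gather 12 resin): resin=30
After 6 (consume 24 resin): resin=6
After 7 (craft forge): forge=2 resin=2
After 8 (craft compass): compass=1 resin=2
After 9 (gather 2 resin): compass=1 resin=4
After 10 (craft forge): compass=1 forge=2
After 11 (craft compass): compass=2
After 12 (gather 12 resin): compass=2 resin=12
After 13 (craft forge): compass=2 forge=2 resin=8
After 14 (gather 3 obsidian): compass=2 forge=2 obsidian=3 resin=8
After 15 (gather 10 resin): compass=2 forge=2 obsidian=3 resin=18
After 16 (craft forge): compass=2 forge=4 obsidian=3 resin=14
After 17 (craft forge): compass=2 forge=6 obsidian=3 resin=10
After 18 (consume 1 obsidian): compass=2 forge=6 obsidian=2 resin=10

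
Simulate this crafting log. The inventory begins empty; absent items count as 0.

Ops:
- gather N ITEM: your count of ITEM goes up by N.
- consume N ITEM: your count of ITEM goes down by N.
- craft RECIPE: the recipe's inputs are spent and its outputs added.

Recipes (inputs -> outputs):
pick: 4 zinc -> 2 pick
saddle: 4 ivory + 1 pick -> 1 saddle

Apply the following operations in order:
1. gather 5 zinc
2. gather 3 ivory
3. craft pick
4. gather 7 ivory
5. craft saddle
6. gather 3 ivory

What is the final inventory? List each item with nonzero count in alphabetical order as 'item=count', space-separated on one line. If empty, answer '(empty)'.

Answer: ivory=9 pick=1 saddle=1 zinc=1

Derivation:
After 1 (gather 5 zinc): zinc=5
After 2 (gather 3 ivory): ivory=3 zinc=5
After 3 (craft pick): ivory=3 pick=2 zinc=1
After 4 (gather 7 ivory): ivory=10 pick=2 zinc=1
After 5 (craft saddle): ivory=6 pick=1 saddle=1 zinc=1
After 6 (gather 3 ivory): ivory=9 pick=1 saddle=1 zinc=1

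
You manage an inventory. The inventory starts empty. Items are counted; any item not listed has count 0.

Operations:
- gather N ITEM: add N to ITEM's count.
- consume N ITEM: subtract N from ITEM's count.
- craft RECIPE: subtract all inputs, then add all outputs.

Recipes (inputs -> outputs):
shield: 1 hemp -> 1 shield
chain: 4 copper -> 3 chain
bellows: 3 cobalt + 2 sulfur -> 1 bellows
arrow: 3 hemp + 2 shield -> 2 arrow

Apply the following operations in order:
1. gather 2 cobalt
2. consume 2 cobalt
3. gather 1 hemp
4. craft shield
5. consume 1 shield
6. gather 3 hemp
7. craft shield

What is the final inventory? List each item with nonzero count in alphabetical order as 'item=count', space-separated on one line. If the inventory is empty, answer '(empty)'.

After 1 (gather 2 cobalt): cobalt=2
After 2 (consume 2 cobalt): (empty)
After 3 (gather 1 hemp): hemp=1
After 4 (craft shield): shield=1
After 5 (consume 1 shield): (empty)
After 6 (gather 3 hemp): hemp=3
After 7 (craft shield): hemp=2 shield=1

Answer: hemp=2 shield=1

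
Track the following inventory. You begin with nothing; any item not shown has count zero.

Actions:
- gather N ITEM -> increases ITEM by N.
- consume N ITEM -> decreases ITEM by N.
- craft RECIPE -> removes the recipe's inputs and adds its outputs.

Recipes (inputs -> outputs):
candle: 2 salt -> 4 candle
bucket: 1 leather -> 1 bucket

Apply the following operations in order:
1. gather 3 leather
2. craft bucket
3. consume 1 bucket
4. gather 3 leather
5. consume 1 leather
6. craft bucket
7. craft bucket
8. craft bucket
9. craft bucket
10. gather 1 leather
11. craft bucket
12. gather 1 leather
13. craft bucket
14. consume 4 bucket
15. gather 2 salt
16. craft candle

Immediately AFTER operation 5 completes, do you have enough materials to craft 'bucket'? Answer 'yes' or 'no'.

Answer: yes

Derivation:
After 1 (gather 3 leather): leather=3
After 2 (craft bucket): bucket=1 leather=2
After 3 (consume 1 bucket): leather=2
After 4 (gather 3 leather): leather=5
After 5 (consume 1 leather): leather=4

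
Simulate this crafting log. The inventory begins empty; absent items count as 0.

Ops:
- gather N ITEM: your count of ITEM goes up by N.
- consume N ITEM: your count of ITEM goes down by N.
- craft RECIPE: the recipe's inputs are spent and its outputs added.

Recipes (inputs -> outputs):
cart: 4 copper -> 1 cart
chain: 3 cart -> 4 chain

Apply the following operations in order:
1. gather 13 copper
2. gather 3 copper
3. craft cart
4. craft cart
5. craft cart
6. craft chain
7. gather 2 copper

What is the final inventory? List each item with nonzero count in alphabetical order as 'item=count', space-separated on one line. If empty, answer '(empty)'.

After 1 (gather 13 copper): copper=13
After 2 (gather 3 copper): copper=16
After 3 (craft cart): cart=1 copper=12
After 4 (craft cart): cart=2 copper=8
After 5 (craft cart): cart=3 copper=4
After 6 (craft chain): chain=4 copper=4
After 7 (gather 2 copper): chain=4 copper=6

Answer: chain=4 copper=6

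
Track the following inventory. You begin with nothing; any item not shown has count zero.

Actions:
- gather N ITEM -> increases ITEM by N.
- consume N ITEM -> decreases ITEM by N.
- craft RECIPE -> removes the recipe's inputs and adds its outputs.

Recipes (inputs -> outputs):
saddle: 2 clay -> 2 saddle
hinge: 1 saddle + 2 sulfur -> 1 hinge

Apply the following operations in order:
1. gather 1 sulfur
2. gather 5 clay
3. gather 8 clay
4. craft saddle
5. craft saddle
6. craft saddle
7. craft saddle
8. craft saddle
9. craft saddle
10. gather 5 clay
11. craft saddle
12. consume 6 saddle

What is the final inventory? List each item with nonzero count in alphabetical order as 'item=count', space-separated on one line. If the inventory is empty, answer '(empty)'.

After 1 (gather 1 sulfur): sulfur=1
After 2 (gather 5 clay): clay=5 sulfur=1
After 3 (gather 8 clay): clay=13 sulfur=1
After 4 (craft saddle): clay=11 saddle=2 sulfur=1
After 5 (craft saddle): clay=9 saddle=4 sulfur=1
After 6 (craft saddle): clay=7 saddle=6 sulfur=1
After 7 (craft saddle): clay=5 saddle=8 sulfur=1
After 8 (craft saddle): clay=3 saddle=10 sulfur=1
After 9 (craft saddle): clay=1 saddle=12 sulfur=1
After 10 (gather 5 clay): clay=6 saddle=12 sulfur=1
After 11 (craft saddle): clay=4 saddle=14 sulfur=1
After 12 (consume 6 saddle): clay=4 saddle=8 sulfur=1

Answer: clay=4 saddle=8 sulfur=1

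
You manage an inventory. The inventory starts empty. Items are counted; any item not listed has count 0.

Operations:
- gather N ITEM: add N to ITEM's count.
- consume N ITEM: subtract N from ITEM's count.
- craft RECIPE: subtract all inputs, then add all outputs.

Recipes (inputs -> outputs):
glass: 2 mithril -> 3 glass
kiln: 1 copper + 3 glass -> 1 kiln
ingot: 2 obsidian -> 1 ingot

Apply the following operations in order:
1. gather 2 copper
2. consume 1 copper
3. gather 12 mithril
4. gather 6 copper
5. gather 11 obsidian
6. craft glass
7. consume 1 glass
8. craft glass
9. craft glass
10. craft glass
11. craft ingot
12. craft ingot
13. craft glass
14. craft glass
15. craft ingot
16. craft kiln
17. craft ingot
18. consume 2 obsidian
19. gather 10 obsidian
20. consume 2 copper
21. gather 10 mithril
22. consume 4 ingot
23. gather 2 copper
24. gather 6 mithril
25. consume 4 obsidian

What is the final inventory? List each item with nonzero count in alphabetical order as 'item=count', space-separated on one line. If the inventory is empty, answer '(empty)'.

Answer: copper=6 glass=14 kiln=1 mithril=16 obsidian=7

Derivation:
After 1 (gather 2 copper): copper=2
After 2 (consume 1 copper): copper=1
After 3 (gather 12 mithril): copper=1 mithril=12
After 4 (gather 6 copper): copper=7 mithril=12
After 5 (gather 11 obsidian): copper=7 mithril=12 obsidian=11
After 6 (craft glass): copper=7 glass=3 mithril=10 obsidian=11
After 7 (consume 1 glass): copper=7 glass=2 mithril=10 obsidian=11
After 8 (craft glass): copper=7 glass=5 mithril=8 obsidian=11
After 9 (craft glass): copper=7 glass=8 mithril=6 obsidian=11
After 10 (craft glass): copper=7 glass=11 mithril=4 obsidian=11
After 11 (craft ingot): copper=7 glass=11 ingot=1 mithril=4 obsidian=9
After 12 (craft ingot): copper=7 glass=11 ingot=2 mithril=4 obsidian=7
After 13 (craft glass): copper=7 glass=14 ingot=2 mithril=2 obsidian=7
After 14 (craft glass): copper=7 glass=17 ingot=2 obsidian=7
After 15 (craft ingot): copper=7 glass=17 ingot=3 obsidian=5
After 16 (craft kiln): copper=6 glass=14 ingot=3 kiln=1 obsidian=5
After 17 (craft ingot): copper=6 glass=14 ingot=4 kiln=1 obsidian=3
After 18 (consume 2 obsidian): copper=6 glass=14 ingot=4 kiln=1 obsidian=1
After 19 (gather 10 obsidian): copper=6 glass=14 ingot=4 kiln=1 obsidian=11
After 20 (consume 2 copper): copper=4 glass=14 ingot=4 kiln=1 obsidian=11
After 21 (gather 10 mithril): copper=4 glass=14 ingot=4 kiln=1 mithril=10 obsidian=11
After 22 (consume 4 ingot): copper=4 glass=14 kiln=1 mithril=10 obsidian=11
After 23 (gather 2 copper): copper=6 glass=14 kiln=1 mithril=10 obsidian=11
After 24 (gather 6 mithril): copper=6 glass=14 kiln=1 mithril=16 obsidian=11
After 25 (consume 4 obsidian): copper=6 glass=14 kiln=1 mithril=16 obsidian=7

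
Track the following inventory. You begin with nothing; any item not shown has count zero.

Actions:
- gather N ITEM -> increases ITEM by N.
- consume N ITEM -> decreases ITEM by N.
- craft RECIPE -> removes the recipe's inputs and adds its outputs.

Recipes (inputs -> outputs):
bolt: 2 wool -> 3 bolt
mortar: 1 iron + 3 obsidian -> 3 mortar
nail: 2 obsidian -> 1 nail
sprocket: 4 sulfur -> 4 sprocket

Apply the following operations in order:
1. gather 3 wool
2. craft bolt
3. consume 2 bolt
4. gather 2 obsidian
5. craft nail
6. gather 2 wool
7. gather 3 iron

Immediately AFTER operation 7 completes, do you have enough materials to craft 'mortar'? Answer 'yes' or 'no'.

After 1 (gather 3 wool): wool=3
After 2 (craft bolt): bolt=3 wool=1
After 3 (consume 2 bolt): bolt=1 wool=1
After 4 (gather 2 obsidian): bolt=1 obsidian=2 wool=1
After 5 (craft nail): bolt=1 nail=1 wool=1
After 6 (gather 2 wool): bolt=1 nail=1 wool=3
After 7 (gather 3 iron): bolt=1 iron=3 nail=1 wool=3

Answer: no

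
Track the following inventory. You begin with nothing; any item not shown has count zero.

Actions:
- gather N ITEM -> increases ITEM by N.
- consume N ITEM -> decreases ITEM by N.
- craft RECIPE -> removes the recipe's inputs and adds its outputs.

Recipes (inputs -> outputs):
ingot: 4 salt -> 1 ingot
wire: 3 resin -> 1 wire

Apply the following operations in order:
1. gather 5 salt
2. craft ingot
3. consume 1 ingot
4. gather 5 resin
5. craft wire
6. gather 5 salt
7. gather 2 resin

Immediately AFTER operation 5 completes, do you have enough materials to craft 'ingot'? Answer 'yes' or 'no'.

Answer: no

Derivation:
After 1 (gather 5 salt): salt=5
After 2 (craft ingot): ingot=1 salt=1
After 3 (consume 1 ingot): salt=1
After 4 (gather 5 resin): resin=5 salt=1
After 5 (craft wire): resin=2 salt=1 wire=1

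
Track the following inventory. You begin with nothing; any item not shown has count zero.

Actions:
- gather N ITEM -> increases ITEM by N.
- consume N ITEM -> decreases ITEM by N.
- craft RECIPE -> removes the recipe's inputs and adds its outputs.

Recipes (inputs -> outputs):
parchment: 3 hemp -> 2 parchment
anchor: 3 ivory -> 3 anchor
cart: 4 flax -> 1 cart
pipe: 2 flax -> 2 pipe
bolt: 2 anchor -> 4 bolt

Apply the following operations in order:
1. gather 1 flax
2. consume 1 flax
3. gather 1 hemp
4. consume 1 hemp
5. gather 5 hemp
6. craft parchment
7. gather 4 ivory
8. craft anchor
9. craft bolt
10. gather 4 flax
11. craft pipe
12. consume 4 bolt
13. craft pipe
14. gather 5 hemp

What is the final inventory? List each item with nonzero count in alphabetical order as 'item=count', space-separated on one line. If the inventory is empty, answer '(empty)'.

After 1 (gather 1 flax): flax=1
After 2 (consume 1 flax): (empty)
After 3 (gather 1 hemp): hemp=1
After 4 (consume 1 hemp): (empty)
After 5 (gather 5 hemp): hemp=5
After 6 (craft parchment): hemp=2 parchment=2
After 7 (gather 4 ivory): hemp=2 ivory=4 parchment=2
After 8 (craft anchor): anchor=3 hemp=2 ivory=1 parchment=2
After 9 (craft bolt): anchor=1 bolt=4 hemp=2 ivory=1 parchment=2
After 10 (gather 4 flax): anchor=1 bolt=4 flax=4 hemp=2 ivory=1 parchment=2
After 11 (craft pipe): anchor=1 bolt=4 flax=2 hemp=2 ivory=1 parchment=2 pipe=2
After 12 (consume 4 bolt): anchor=1 flax=2 hemp=2 ivory=1 parchment=2 pipe=2
After 13 (craft pipe): anchor=1 hemp=2 ivory=1 parchment=2 pipe=4
After 14 (gather 5 hemp): anchor=1 hemp=7 ivory=1 parchment=2 pipe=4

Answer: anchor=1 hemp=7 ivory=1 parchment=2 pipe=4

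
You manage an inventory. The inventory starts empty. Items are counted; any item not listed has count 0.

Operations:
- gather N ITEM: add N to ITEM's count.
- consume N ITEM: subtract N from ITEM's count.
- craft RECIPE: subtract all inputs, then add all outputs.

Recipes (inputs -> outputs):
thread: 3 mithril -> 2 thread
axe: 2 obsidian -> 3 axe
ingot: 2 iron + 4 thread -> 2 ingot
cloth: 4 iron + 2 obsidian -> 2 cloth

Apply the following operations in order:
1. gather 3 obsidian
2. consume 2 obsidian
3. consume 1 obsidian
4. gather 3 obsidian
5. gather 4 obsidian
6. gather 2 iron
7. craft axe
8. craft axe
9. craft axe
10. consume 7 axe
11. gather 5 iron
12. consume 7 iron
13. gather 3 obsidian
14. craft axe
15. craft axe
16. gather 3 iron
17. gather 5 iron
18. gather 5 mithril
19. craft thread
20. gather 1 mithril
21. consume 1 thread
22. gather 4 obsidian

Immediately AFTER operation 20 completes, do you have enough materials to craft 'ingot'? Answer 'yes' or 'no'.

Answer: no

Derivation:
After 1 (gather 3 obsidian): obsidian=3
After 2 (consume 2 obsidian): obsidian=1
After 3 (consume 1 obsidian): (empty)
After 4 (gather 3 obsidian): obsidian=3
After 5 (gather 4 obsidian): obsidian=7
After 6 (gather 2 iron): iron=2 obsidian=7
After 7 (craft axe): axe=3 iron=2 obsidian=5
After 8 (craft axe): axe=6 iron=2 obsidian=3
After 9 (craft axe): axe=9 iron=2 obsidian=1
After 10 (consume 7 axe): axe=2 iron=2 obsidian=1
After 11 (gather 5 iron): axe=2 iron=7 obsidian=1
After 12 (consume 7 iron): axe=2 obsidian=1
After 13 (gather 3 obsidian): axe=2 obsidian=4
After 14 (craft axe): axe=5 obsidian=2
After 15 (craft axe): axe=8
After 16 (gather 3 iron): axe=8 iron=3
After 17 (gather 5 iron): axe=8 iron=8
After 18 (gather 5 mithril): axe=8 iron=8 mithril=5
After 19 (craft thread): axe=8 iron=8 mithril=2 thread=2
After 20 (gather 1 mithril): axe=8 iron=8 mithril=3 thread=2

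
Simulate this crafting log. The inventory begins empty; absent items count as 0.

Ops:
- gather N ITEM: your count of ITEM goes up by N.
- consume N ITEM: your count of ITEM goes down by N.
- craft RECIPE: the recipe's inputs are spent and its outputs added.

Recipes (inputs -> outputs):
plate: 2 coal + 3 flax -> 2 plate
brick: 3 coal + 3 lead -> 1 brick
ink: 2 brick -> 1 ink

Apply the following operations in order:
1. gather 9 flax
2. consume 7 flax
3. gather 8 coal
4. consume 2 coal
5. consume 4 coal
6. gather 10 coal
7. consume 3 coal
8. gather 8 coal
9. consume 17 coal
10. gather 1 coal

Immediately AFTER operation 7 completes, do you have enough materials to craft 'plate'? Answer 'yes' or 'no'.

Answer: no

Derivation:
After 1 (gather 9 flax): flax=9
After 2 (consume 7 flax): flax=2
After 3 (gather 8 coal): coal=8 flax=2
After 4 (consume 2 coal): coal=6 flax=2
After 5 (consume 4 coal): coal=2 flax=2
After 6 (gather 10 coal): coal=12 flax=2
After 7 (consume 3 coal): coal=9 flax=2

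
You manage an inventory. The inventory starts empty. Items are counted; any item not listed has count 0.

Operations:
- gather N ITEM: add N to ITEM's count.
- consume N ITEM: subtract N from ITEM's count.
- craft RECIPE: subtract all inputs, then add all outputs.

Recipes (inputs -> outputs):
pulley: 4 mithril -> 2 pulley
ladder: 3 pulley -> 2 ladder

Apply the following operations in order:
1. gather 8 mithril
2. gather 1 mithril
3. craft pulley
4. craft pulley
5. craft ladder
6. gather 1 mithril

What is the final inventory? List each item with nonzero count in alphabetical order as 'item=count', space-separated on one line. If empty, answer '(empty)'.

Answer: ladder=2 mithril=2 pulley=1

Derivation:
After 1 (gather 8 mithril): mithril=8
After 2 (gather 1 mithril): mithril=9
After 3 (craft pulley): mithril=5 pulley=2
After 4 (craft pulley): mithril=1 pulley=4
After 5 (craft ladder): ladder=2 mithril=1 pulley=1
After 6 (gather 1 mithril): ladder=2 mithril=2 pulley=1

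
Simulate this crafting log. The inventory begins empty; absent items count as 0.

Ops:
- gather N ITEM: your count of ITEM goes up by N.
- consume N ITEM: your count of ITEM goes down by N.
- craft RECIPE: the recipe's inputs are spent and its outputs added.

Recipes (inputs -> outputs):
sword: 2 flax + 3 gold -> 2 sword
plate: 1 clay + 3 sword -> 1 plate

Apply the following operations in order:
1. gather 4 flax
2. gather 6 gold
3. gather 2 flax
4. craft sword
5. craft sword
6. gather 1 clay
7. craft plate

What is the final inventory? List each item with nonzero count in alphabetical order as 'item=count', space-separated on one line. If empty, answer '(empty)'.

Answer: flax=2 plate=1 sword=1

Derivation:
After 1 (gather 4 flax): flax=4
After 2 (gather 6 gold): flax=4 gold=6
After 3 (gather 2 flax): flax=6 gold=6
After 4 (craft sword): flax=4 gold=3 sword=2
After 5 (craft sword): flax=2 sword=4
After 6 (gather 1 clay): clay=1 flax=2 sword=4
After 7 (craft plate): flax=2 plate=1 sword=1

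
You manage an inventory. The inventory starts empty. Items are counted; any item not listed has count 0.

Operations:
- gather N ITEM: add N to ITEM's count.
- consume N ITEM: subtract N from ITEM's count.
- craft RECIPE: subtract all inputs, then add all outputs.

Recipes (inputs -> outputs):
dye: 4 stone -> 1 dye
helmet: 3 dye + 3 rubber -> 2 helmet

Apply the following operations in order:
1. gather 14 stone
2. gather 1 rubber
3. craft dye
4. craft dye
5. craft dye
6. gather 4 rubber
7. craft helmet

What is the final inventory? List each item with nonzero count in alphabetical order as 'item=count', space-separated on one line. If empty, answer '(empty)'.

After 1 (gather 14 stone): stone=14
After 2 (gather 1 rubber): rubber=1 stone=14
After 3 (craft dye): dye=1 rubber=1 stone=10
After 4 (craft dye): dye=2 rubber=1 stone=6
After 5 (craft dye): dye=3 rubber=1 stone=2
After 6 (gather 4 rubber): dye=3 rubber=5 stone=2
After 7 (craft helmet): helmet=2 rubber=2 stone=2

Answer: helmet=2 rubber=2 stone=2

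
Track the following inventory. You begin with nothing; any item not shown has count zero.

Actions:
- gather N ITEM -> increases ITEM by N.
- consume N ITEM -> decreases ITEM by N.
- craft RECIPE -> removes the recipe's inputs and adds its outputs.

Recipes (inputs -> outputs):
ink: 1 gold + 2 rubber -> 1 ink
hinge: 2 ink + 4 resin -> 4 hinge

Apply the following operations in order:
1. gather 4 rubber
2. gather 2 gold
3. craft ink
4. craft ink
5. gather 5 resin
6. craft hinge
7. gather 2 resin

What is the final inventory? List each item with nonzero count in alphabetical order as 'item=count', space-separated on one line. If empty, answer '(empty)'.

After 1 (gather 4 rubber): rubber=4
After 2 (gather 2 gold): gold=2 rubber=4
After 3 (craft ink): gold=1 ink=1 rubber=2
After 4 (craft ink): ink=2
After 5 (gather 5 resin): ink=2 resin=5
After 6 (craft hinge): hinge=4 resin=1
After 7 (gather 2 resin): hinge=4 resin=3

Answer: hinge=4 resin=3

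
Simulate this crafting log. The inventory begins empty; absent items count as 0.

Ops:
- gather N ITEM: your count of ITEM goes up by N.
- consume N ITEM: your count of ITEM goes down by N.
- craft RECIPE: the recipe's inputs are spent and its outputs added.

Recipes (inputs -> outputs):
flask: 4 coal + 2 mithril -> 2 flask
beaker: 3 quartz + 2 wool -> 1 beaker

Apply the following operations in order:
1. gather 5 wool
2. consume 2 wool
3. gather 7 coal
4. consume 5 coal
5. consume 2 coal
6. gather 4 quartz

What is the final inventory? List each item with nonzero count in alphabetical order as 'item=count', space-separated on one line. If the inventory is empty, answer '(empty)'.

Answer: quartz=4 wool=3

Derivation:
After 1 (gather 5 wool): wool=5
After 2 (consume 2 wool): wool=3
After 3 (gather 7 coal): coal=7 wool=3
After 4 (consume 5 coal): coal=2 wool=3
After 5 (consume 2 coal): wool=3
After 6 (gather 4 quartz): quartz=4 wool=3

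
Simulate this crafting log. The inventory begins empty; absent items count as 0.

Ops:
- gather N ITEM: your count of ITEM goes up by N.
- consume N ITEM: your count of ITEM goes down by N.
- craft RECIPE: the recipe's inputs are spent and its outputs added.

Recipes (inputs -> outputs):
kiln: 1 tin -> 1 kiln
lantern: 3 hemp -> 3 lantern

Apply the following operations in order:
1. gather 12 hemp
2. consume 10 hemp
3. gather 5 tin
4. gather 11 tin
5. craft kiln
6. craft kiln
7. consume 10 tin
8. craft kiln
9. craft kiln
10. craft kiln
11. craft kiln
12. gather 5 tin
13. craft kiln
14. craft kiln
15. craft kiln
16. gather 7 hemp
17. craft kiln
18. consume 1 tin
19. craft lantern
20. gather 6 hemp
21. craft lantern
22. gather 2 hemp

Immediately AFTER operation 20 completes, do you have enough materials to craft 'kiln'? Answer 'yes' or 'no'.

Answer: no

Derivation:
After 1 (gather 12 hemp): hemp=12
After 2 (consume 10 hemp): hemp=2
After 3 (gather 5 tin): hemp=2 tin=5
After 4 (gather 11 tin): hemp=2 tin=16
After 5 (craft kiln): hemp=2 kiln=1 tin=15
After 6 (craft kiln): hemp=2 kiln=2 tin=14
After 7 (consume 10 tin): hemp=2 kiln=2 tin=4
After 8 (craft kiln): hemp=2 kiln=3 tin=3
After 9 (craft kiln): hemp=2 kiln=4 tin=2
After 10 (craft kiln): hemp=2 kiln=5 tin=1
After 11 (craft kiln): hemp=2 kiln=6
After 12 (gather 5 tin): hemp=2 kiln=6 tin=5
After 13 (craft kiln): hemp=2 kiln=7 tin=4
After 14 (craft kiln): hemp=2 kiln=8 tin=3
After 15 (craft kiln): hemp=2 kiln=9 tin=2
After 16 (gather 7 hemp): hemp=9 kiln=9 tin=2
After 17 (craft kiln): hemp=9 kiln=10 tin=1
After 18 (consume 1 tin): hemp=9 kiln=10
After 19 (craft lantern): hemp=6 kiln=10 lantern=3
After 20 (gather 6 hemp): hemp=12 kiln=10 lantern=3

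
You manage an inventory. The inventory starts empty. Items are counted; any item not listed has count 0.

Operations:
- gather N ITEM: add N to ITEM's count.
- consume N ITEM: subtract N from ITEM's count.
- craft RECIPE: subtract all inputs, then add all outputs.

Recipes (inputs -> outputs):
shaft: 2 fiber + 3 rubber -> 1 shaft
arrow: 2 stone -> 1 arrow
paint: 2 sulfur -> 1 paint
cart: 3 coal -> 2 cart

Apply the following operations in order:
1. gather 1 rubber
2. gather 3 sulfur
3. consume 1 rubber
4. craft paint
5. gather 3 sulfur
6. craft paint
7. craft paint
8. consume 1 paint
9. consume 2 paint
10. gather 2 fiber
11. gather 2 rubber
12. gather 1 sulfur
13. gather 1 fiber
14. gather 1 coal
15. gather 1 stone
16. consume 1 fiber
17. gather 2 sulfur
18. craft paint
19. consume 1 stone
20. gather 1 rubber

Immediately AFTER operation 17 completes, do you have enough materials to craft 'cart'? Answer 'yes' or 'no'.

After 1 (gather 1 rubber): rubber=1
After 2 (gather 3 sulfur): rubber=1 sulfur=3
After 3 (consume 1 rubber): sulfur=3
After 4 (craft paint): paint=1 sulfur=1
After 5 (gather 3 sulfur): paint=1 sulfur=4
After 6 (craft paint): paint=2 sulfur=2
After 7 (craft paint): paint=3
After 8 (consume 1 paint): paint=2
After 9 (consume 2 paint): (empty)
After 10 (gather 2 fiber): fiber=2
After 11 (gather 2 rubber): fiber=2 rubber=2
After 12 (gather 1 sulfur): fiber=2 rubber=2 sulfur=1
After 13 (gather 1 fiber): fiber=3 rubber=2 sulfur=1
After 14 (gather 1 coal): coal=1 fiber=3 rubber=2 sulfur=1
After 15 (gather 1 stone): coal=1 fiber=3 rubber=2 stone=1 sulfur=1
After 16 (consume 1 fiber): coal=1 fiber=2 rubber=2 stone=1 sulfur=1
After 17 (gather 2 sulfur): coal=1 fiber=2 rubber=2 stone=1 sulfur=3

Answer: no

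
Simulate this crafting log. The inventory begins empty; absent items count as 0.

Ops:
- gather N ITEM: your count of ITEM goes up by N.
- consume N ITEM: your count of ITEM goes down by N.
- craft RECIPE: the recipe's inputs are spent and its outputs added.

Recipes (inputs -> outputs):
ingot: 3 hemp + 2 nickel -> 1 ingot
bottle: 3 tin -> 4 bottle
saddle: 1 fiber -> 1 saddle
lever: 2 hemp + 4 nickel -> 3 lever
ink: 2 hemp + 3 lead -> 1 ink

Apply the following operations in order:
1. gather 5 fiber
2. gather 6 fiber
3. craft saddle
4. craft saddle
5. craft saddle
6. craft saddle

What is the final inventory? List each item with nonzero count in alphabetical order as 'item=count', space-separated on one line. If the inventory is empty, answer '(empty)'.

After 1 (gather 5 fiber): fiber=5
After 2 (gather 6 fiber): fiber=11
After 3 (craft saddle): fiber=10 saddle=1
After 4 (craft saddle): fiber=9 saddle=2
After 5 (craft saddle): fiber=8 saddle=3
After 6 (craft saddle): fiber=7 saddle=4

Answer: fiber=7 saddle=4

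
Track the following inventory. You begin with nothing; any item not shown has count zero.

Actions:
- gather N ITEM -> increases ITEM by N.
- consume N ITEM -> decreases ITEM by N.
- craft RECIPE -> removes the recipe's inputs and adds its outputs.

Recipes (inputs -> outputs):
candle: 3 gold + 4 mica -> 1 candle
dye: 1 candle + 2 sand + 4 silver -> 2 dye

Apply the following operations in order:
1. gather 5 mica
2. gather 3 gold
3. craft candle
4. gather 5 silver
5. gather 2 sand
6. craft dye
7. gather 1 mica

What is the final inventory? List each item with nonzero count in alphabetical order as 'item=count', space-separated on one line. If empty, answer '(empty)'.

After 1 (gather 5 mica): mica=5
After 2 (gather 3 gold): gold=3 mica=5
After 3 (craft candle): candle=1 mica=1
After 4 (gather 5 silver): candle=1 mica=1 silver=5
After 5 (gather 2 sand): candle=1 mica=1 sand=2 silver=5
After 6 (craft dye): dye=2 mica=1 silver=1
After 7 (gather 1 mica): dye=2 mica=2 silver=1

Answer: dye=2 mica=2 silver=1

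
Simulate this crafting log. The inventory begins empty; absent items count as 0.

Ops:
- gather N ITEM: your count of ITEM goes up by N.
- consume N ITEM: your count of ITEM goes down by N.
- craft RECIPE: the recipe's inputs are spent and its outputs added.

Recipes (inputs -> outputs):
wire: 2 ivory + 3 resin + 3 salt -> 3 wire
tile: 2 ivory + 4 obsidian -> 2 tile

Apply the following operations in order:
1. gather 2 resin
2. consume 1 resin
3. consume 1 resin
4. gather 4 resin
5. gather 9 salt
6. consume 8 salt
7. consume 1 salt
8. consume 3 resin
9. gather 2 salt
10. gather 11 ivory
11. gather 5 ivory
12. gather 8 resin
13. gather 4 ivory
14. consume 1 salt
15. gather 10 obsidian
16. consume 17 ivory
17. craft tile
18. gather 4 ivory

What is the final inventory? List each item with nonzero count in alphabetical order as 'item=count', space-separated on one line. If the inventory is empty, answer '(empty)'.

After 1 (gather 2 resin): resin=2
After 2 (consume 1 resin): resin=1
After 3 (consume 1 resin): (empty)
After 4 (gather 4 resin): resin=4
After 5 (gather 9 salt): resin=4 salt=9
After 6 (consume 8 salt): resin=4 salt=1
After 7 (consume 1 salt): resin=4
After 8 (consume 3 resin): resin=1
After 9 (gather 2 salt): resin=1 salt=2
After 10 (gather 11 ivory): ivory=11 resin=1 salt=2
After 11 (gather 5 ivory): ivory=16 resin=1 salt=2
After 12 (gather 8 resin): ivory=16 resin=9 salt=2
After 13 (gather 4 ivory): ivory=20 resin=9 salt=2
After 14 (consume 1 salt): ivory=20 resin=9 salt=1
After 15 (gather 10 obsidian): ivory=20 obsidian=10 resin=9 salt=1
After 16 (consume 17 ivory): ivory=3 obsidian=10 resin=9 salt=1
After 17 (craft tile): ivory=1 obsidian=6 resin=9 salt=1 tile=2
After 18 (gather 4 ivory): ivory=5 obsidian=6 resin=9 salt=1 tile=2

Answer: ivory=5 obsidian=6 resin=9 salt=1 tile=2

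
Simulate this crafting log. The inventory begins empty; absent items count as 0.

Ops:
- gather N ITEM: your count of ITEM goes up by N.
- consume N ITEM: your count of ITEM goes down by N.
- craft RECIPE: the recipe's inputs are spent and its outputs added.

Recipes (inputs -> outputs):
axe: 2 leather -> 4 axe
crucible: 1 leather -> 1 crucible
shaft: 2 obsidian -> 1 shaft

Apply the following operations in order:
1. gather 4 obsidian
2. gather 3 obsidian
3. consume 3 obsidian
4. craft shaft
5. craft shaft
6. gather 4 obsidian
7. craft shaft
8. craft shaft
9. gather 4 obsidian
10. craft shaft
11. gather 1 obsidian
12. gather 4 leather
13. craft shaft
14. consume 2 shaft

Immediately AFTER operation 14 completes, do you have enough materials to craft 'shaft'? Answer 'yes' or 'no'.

Answer: no

Derivation:
After 1 (gather 4 obsidian): obsidian=4
After 2 (gather 3 obsidian): obsidian=7
After 3 (consume 3 obsidian): obsidian=4
After 4 (craft shaft): obsidian=2 shaft=1
After 5 (craft shaft): shaft=2
After 6 (gather 4 obsidian): obsidian=4 shaft=2
After 7 (craft shaft): obsidian=2 shaft=3
After 8 (craft shaft): shaft=4
After 9 (gather 4 obsidian): obsidian=4 shaft=4
After 10 (craft shaft): obsidian=2 shaft=5
After 11 (gather 1 obsidian): obsidian=3 shaft=5
After 12 (gather 4 leather): leather=4 obsidian=3 shaft=5
After 13 (craft shaft): leather=4 obsidian=1 shaft=6
After 14 (consume 2 shaft): leather=4 obsidian=1 shaft=4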